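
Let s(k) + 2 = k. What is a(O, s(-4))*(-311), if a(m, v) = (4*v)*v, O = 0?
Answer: -44784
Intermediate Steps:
s(k) = -2 + k
a(m, v) = 4*v²
a(O, s(-4))*(-311) = (4*(-2 - 4)²)*(-311) = (4*(-6)²)*(-311) = (4*36)*(-311) = 144*(-311) = -44784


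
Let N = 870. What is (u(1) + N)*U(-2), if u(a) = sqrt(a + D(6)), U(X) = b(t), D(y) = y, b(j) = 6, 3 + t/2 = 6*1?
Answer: 5220 + 6*sqrt(7) ≈ 5235.9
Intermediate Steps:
t = 6 (t = -6 + 2*(6*1) = -6 + 2*6 = -6 + 12 = 6)
U(X) = 6
u(a) = sqrt(6 + a) (u(a) = sqrt(a + 6) = sqrt(6 + a))
(u(1) + N)*U(-2) = (sqrt(6 + 1) + 870)*6 = (sqrt(7) + 870)*6 = (870 + sqrt(7))*6 = 5220 + 6*sqrt(7)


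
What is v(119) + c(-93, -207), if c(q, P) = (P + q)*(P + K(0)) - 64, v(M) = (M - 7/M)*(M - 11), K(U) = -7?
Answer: 1308688/17 ≈ 76982.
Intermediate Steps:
v(M) = (-11 + M)*(M - 7/M) (v(M) = (M - 7/M)*(-11 + M) = (-11 + M)*(M - 7/M))
c(q, P) = -64 + (-7 + P)*(P + q) (c(q, P) = (P + q)*(P - 7) - 64 = (P + q)*(-7 + P) - 64 = (-7 + P)*(P + q) - 64 = -64 + (-7 + P)*(P + q))
v(119) + c(-93, -207) = (-7 + 119² - 11*119 + 77/119) + (-64 + (-207)² - 7*(-207) - 7*(-93) - 207*(-93)) = (-7 + 14161 - 1309 + 77*(1/119)) + (-64 + 42849 + 1449 + 651 + 19251) = (-7 + 14161 - 1309 + 11/17) + 64136 = 218376/17 + 64136 = 1308688/17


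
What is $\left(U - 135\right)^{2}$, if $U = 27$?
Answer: $11664$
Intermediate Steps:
$\left(U - 135\right)^{2} = \left(27 - 135\right)^{2} = \left(-108\right)^{2} = 11664$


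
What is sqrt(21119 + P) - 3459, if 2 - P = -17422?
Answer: -3459 + sqrt(38543) ≈ -3262.7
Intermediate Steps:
P = 17424 (P = 2 - 1*(-17422) = 2 + 17422 = 17424)
sqrt(21119 + P) - 3459 = sqrt(21119 + 17424) - 3459 = sqrt(38543) - 3459 = -3459 + sqrt(38543)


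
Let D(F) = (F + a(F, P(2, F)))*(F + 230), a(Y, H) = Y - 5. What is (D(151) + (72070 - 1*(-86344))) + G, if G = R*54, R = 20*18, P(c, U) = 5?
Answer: 291011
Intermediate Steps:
R = 360
a(Y, H) = -5 + Y
D(F) = (-5 + 2*F)*(230 + F) (D(F) = (F + (-5 + F))*(F + 230) = (-5 + 2*F)*(230 + F))
G = 19440 (G = 360*54 = 19440)
(D(151) + (72070 - 1*(-86344))) + G = ((-1150 + 2*151² + 455*151) + (72070 - 1*(-86344))) + 19440 = ((-1150 + 2*22801 + 68705) + (72070 + 86344)) + 19440 = ((-1150 + 45602 + 68705) + 158414) + 19440 = (113157 + 158414) + 19440 = 271571 + 19440 = 291011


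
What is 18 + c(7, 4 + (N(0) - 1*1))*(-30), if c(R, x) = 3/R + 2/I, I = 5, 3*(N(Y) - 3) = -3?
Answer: -48/7 ≈ -6.8571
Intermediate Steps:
N(Y) = 2 (N(Y) = 3 + (1/3)*(-3) = 3 - 1 = 2)
c(R, x) = 2/5 + 3/R (c(R, x) = 3/R + 2/5 = 2/5 + 3/R)
18 + c(7, 4 + (N(0) - 1*1))*(-30) = 18 + (2/5 + 3/7)*(-30) = 18 + (29/35)*(-30) = 18 - 174/7 = -48/7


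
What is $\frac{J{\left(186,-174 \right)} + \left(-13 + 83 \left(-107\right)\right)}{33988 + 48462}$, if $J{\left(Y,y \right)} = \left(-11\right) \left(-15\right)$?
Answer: $- \frac{8729}{82450} \approx -0.10587$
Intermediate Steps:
$J{\left(Y,y \right)} = 165$
$\frac{J{\left(186,-174 \right)} + \left(-13 + 83 \left(-107\right)\right)}{33988 + 48462} = \frac{165 + \left(-13 + 83 \left(-107\right)\right)}{33988 + 48462} = \frac{165 - 8894}{82450} = \left(165 - 8894\right) \frac{1}{82450} = \left(-8729\right) \frac{1}{82450} = - \frac{8729}{82450}$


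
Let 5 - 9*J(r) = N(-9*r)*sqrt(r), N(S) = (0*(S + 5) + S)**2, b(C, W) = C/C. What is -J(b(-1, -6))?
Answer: 76/9 ≈ 8.4444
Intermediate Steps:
b(C, W) = 1
N(S) = S**2 (N(S) = (0*(5 + S) + S)**2 = (0 + S)**2 = S**2)
J(r) = 5/9 - 9*r**(5/2) (J(r) = 5/9 - (-9*r)**2*sqrt(r)/9 = 5/9 - 81*r**2*sqrt(r)/9 = 5/9 - 9*r**(5/2))
-J(b(-1, -6)) = -(5/9 - 9*1**(5/2)) = -(5/9 - 9*1) = -(5/9 - 9) = -1*(-76/9) = 76/9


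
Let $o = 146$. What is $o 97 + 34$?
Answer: $14196$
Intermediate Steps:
$o 97 + 34 = 146 \cdot 97 + 34 = 14162 + 34 = 14196$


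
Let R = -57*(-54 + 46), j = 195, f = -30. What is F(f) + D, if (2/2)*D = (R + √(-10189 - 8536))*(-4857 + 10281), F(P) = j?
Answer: 2473539 + 27120*I*√749 ≈ 2.4735e+6 + 7.4222e+5*I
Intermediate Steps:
F(P) = 195
R = 456 (R = -57*(-8) = 456)
D = 2473344 + 27120*I*√749 (D = (456 + √(-10189 - 8536))*(-4857 + 10281) = (456 + √(-18725))*5424 = (456 + 5*I*√749)*5424 = 2473344 + 27120*I*√749 ≈ 2.4733e+6 + 7.4222e+5*I)
F(f) + D = 195 + (2473344 + 27120*I*√749) = 2473539 + 27120*I*√749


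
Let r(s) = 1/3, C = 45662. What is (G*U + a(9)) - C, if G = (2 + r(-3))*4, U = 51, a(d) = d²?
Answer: -45105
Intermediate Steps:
r(s) = ⅓
G = 28/3 (G = (2 + ⅓)*4 = (7/3)*4 = 28/3 ≈ 9.3333)
(G*U + a(9)) - C = ((28/3)*51 + 9²) - 1*45662 = (476 + 81) - 45662 = 557 - 45662 = -45105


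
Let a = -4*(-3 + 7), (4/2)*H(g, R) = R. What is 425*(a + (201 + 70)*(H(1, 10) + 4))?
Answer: 1029775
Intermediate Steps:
H(g, R) = R/2
a = -16 (a = -4*4 = -16)
425*(a + (201 + 70)*(H(1, 10) + 4)) = 425*(-16 + (201 + 70)*((½)*10 + 4)) = 425*(-16 + 271*(5 + 4)) = 425*(-16 + 271*9) = 425*(-16 + 2439) = 425*2423 = 1029775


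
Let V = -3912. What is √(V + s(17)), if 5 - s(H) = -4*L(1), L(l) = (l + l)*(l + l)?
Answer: I*√3891 ≈ 62.378*I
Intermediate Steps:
L(l) = 4*l² (L(l) = (2*l)*(2*l) = 4*l²)
s(H) = 21 (s(H) = 5 - (-4)*4*1² = 5 - (-4)*4*1 = 5 - (-4)*4 = 5 - 1*(-16) = 5 + 16 = 21)
√(V + s(17)) = √(-3912 + 21) = √(-3891) = I*√3891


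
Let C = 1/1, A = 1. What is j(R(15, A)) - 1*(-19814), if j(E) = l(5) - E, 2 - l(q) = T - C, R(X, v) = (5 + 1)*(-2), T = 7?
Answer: 19822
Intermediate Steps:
C = 1
R(X, v) = -12 (R(X, v) = 6*(-2) = -12)
l(q) = -4 (l(q) = 2 - (7 - 1*1) = 2 - (7 - 1) = 2 - 1*6 = 2 - 6 = -4)
j(E) = -4 - E
j(R(15, A)) - 1*(-19814) = (-4 - 1*(-12)) - 1*(-19814) = (-4 + 12) + 19814 = 8 + 19814 = 19822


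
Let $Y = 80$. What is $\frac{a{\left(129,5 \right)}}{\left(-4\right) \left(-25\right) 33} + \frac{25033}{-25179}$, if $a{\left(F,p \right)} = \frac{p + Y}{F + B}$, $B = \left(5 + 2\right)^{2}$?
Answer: $- \frac{29701503}{29879080} \approx -0.99406$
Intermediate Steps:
$B = 49$ ($B = 7^{2} = 49$)
$a{\left(F,p \right)} = \frac{80 + p}{49 + F}$ ($a{\left(F,p \right)} = \frac{p + 80}{F + 49} = \frac{80 + p}{49 + F}$)
$\frac{a{\left(129,5 \right)}}{\left(-4\right) \left(-25\right) 33} + \frac{25033}{-25179} = \frac{\frac{1}{49 + 129} \left(80 + 5\right)}{\left(-4\right) \left(-25\right) 33} + \frac{25033}{-25179} = \frac{\frac{1}{178} \cdot 85}{100 \cdot 33} + 25033 \left(- \frac{1}{25179}\right) = \frac{\frac{1}{178} \cdot 85}{3300} - \frac{25033}{25179} = \frac{85}{178} \cdot \frac{1}{3300} - \frac{25033}{25179} = \frac{17}{117480} - \frac{25033}{25179} = - \frac{29701503}{29879080}$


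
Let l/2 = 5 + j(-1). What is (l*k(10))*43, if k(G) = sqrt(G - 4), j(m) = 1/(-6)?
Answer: 1247*sqrt(6)/3 ≈ 1018.2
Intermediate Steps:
j(m) = -1/6
k(G) = sqrt(-4 + G)
l = 29/3 (l = 2*(5 - 1/6) = 2*(29/6) = 29/3 ≈ 9.6667)
(l*k(10))*43 = (29*sqrt(-4 + 10)/3)*43 = (29*sqrt(6)/3)*43 = 1247*sqrt(6)/3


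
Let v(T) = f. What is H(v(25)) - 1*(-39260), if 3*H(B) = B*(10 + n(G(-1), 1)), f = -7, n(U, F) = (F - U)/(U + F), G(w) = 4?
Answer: 588571/15 ≈ 39238.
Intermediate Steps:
n(U, F) = (F - U)/(F + U)
v(T) = -7
H(B) = 47*B/15 (H(B) = (B*(10 + (1 - 1*4)/(1 + 4)))/3 = (B*(10 + (1 - 4)/5))/3 = (B*(10 + (1/5)*(-3)))/3 = (B*(10 - 3/5))/3 = (B*(47/5))/3 = (47*B/5)/3 = 47*B/15)
H(v(25)) - 1*(-39260) = (47/15)*(-7) - 1*(-39260) = -329/15 + 39260 = 588571/15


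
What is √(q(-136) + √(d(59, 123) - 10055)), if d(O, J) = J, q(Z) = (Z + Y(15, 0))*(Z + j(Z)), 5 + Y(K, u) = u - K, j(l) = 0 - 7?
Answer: √(22308 + 2*I*√2483) ≈ 149.36 + 0.3336*I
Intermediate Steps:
j(l) = -7
Y(K, u) = -5 + u - K (Y(K, u) = -5 + (u - K) = -5 + u - K)
q(Z) = (-20 + Z)*(-7 + Z) (q(Z) = (Z + (-5 + 0 - 1*15))*(Z - 7) = (Z + (-5 + 0 - 15))*(-7 + Z) = (Z - 20)*(-7 + Z) = (-20 + Z)*(-7 + Z))
√(q(-136) + √(d(59, 123) - 10055)) = √((140 + (-136)² - 27*(-136)) + √(123 - 10055)) = √((140 + 18496 + 3672) + √(-9932)) = √(22308 + 2*I*√2483)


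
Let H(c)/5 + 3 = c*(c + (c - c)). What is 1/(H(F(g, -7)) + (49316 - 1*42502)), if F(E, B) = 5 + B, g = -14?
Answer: 1/6819 ≈ 0.00014665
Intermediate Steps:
H(c) = -15 + 5*c**2 (H(c) = -15 + 5*(c*(c + (c - c))) = -15 + 5*(c*(c + 0)) = -15 + 5*(c*c) = -15 + 5*c**2)
1/(H(F(g, -7)) + (49316 - 1*42502)) = 1/((-15 + 5*(5 - 7)**2) + (49316 - 1*42502)) = 1/((-15 + 5*(-2)**2) + (49316 - 42502)) = 1/((-15 + 5*4) + 6814) = 1/((-15 + 20) + 6814) = 1/(5 + 6814) = 1/6819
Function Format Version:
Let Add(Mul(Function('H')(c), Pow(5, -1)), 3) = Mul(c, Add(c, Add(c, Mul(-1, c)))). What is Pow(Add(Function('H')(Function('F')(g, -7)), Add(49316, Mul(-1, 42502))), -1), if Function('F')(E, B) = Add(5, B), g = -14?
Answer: Rational(1, 6819) ≈ 0.00014665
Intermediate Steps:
Function('H')(c) = Add(-15, Mul(5, Pow(c, 2))) (Function('H')(c) = Add(-15, Mul(5, Mul(c, Add(c, Add(c, Mul(-1, c)))))) = Add(-15, Mul(5, Mul(c, Add(c, 0)))) = Add(-15, Mul(5, Mul(c, c))) = Add(-15, Mul(5, Pow(c, 2))))
Pow(Add(Function('H')(Function('F')(g, -7)), Add(49316, Mul(-1, 42502))), -1) = Pow(Add(Add(-15, Mul(5, Pow(Add(5, -7), 2))), Add(49316, Mul(-1, 42502))), -1) = Pow(Add(Add(-15, Mul(5, Pow(-2, 2))), Add(49316, -42502)), -1) = Pow(Add(Add(-15, Mul(5, 4)), 6814), -1) = Pow(Add(Add(-15, 20), 6814), -1) = Pow(Add(5, 6814), -1) = Pow(6819, -1) = Rational(1, 6819)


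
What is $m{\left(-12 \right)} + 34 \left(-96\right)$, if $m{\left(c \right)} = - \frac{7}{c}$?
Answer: $- \frac{39161}{12} \approx -3263.4$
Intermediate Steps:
$m{\left(-12 \right)} + 34 \left(-96\right) = - \frac{7}{-12} + 34 \left(-96\right) = \left(-7\right) \left(- \frac{1}{12}\right) - 3264 = \frac{7}{12} - 3264 = - \frac{39161}{12}$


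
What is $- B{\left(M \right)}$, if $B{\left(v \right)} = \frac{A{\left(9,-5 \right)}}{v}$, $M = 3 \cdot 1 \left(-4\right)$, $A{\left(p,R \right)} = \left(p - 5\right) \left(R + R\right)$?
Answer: $- \frac{10}{3} \approx -3.3333$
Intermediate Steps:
$A{\left(p,R \right)} = 2 R \left(-5 + p\right)$ ($A{\left(p,R \right)} = \left(-5 + p\right) 2 R = 2 R \left(-5 + p\right)$)
$M = -12$ ($M = 3 \left(-4\right) = -12$)
$B{\left(v \right)} = - \frac{40}{v}$ ($B{\left(v \right)} = \frac{2 \left(-5\right) \left(-5 + 9\right)}{v} = \frac{2 \left(-5\right) 4}{v} = - \frac{40}{v}$)
$- B{\left(M \right)} = - \frac{-40}{-12} = - \frac{\left(-40\right) \left(-1\right)}{12} = \left(-1\right) \frac{10}{3} = - \frac{10}{3}$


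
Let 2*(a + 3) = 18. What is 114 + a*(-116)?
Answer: -582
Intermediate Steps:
a = 6 (a = -3 + (½)*18 = -3 + 9 = 6)
114 + a*(-116) = 114 + 6*(-116) = 114 - 696 = -582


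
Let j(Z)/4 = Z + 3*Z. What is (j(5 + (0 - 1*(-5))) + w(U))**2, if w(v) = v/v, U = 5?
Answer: 25921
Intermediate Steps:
w(v) = 1
j(Z) = 16*Z (j(Z) = 4*(Z + 3*Z) = 4*(4*Z) = 16*Z)
(j(5 + (0 - 1*(-5))) + w(U))**2 = (16*(5 + (0 - 1*(-5))) + 1)**2 = (16*(5 + (0 + 5)) + 1)**2 = (16*(5 + 5) + 1)**2 = (16*10 + 1)**2 = (160 + 1)**2 = 161**2 = 25921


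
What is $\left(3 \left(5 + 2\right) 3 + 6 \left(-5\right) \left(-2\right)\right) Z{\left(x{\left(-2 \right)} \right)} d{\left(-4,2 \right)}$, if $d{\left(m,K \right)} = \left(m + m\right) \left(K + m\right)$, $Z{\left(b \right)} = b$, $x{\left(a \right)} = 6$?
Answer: $11808$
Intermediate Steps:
$d{\left(m,K \right)} = 2 m \left(K + m\right)$
$\left(3 \left(5 + 2\right) 3 + 6 \left(-5\right) \left(-2\right)\right) Z{\left(x{\left(-2 \right)} \right)} d{\left(-4,2 \right)} = \left(3 \left(5 + 2\right) 3 + 6 \left(-5\right) \left(-2\right)\right) 6 \cdot 2 \left(-4\right) \left(2 - 4\right) = \left(3 \cdot 7 \cdot 3 - -60\right) 6 \cdot 2 \left(-4\right) \left(-2\right) = \left(21 \cdot 3 + 60\right) 6 \cdot 16 = \left(63 + 60\right) 6 \cdot 16 = 123 \cdot 6 \cdot 16 = 738 \cdot 16 = 11808$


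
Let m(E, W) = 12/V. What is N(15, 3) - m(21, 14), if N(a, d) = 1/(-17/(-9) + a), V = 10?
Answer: -867/760 ≈ -1.1408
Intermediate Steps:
m(E, W) = 6/5 (m(E, W) = 12/10 = 12*(⅒) = 6/5)
N(a, d) = 1/(17/9 + a) (N(a, d) = 1/(-17*(-⅑) + a) = 1/(17/9 + a))
N(15, 3) - m(21, 14) = 9/(17 + 9*15) - 1*6/5 = 9/(17 + 135) - 6/5 = 9/152 - 6/5 = -867/760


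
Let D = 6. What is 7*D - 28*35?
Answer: -938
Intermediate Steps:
7*D - 28*35 = 7*6 - 28*35 = 42 - 980 = -938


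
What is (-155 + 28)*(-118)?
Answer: 14986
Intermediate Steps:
(-155 + 28)*(-118) = -127*(-118) = 14986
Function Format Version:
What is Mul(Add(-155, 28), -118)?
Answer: 14986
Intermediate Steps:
Mul(Add(-155, 28), -118) = Mul(-127, -118) = 14986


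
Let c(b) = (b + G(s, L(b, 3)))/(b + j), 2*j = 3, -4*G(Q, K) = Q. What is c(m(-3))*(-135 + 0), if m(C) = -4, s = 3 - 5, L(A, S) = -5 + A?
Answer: -189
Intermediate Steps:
s = -2
G(Q, K) = -Q/4
j = 3/2 (j = (½)*3 = 3/2 ≈ 1.5000)
c(b) = (½ + b)/(3/2 + b) (c(b) = (b - ¼*(-2))/(b + 3/2) = (b + ½)/(3/2 + b) = (½ + b)/(3/2 + b))
c(m(-3))*(-135 + 0) = ((1 + 2*(-4))/(3 + 2*(-4)))*(-135 + 0) = ((1 - 8)/(3 - 8))*(-135) = (-7/(-5))*(-135) = -⅕*(-7)*(-135) = (7/5)*(-135) = -189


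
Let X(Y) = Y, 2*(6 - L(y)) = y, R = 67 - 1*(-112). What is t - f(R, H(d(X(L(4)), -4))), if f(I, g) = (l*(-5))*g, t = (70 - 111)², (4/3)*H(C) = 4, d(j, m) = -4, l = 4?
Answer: 1741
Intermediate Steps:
R = 179 (R = 67 + 112 = 179)
L(y) = 6 - y/2
H(C) = 3 (H(C) = (¾)*4 = 3)
t = 1681 (t = (-41)² = 1681)
f(I, g) = -20*g (f(I, g) = (4*(-5))*g = -20*g)
t - f(R, H(d(X(L(4)), -4))) = 1681 - (-20)*3 = 1681 - 1*(-60) = 1681 + 60 = 1741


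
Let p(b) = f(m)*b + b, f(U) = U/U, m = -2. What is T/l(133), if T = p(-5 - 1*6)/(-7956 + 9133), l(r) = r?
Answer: -2/14231 ≈ -0.00014054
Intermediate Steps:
f(U) = 1
p(b) = 2*b (p(b) = 1*b + b = b + b = 2*b)
T = -2/107 (T = (2*(-5 - 1*6))/(-7956 + 9133) = (2*(-5 - 6))/1177 = (2*(-11))/1177 = (1/1177)*(-22) = -2/107 ≈ -0.018692)
T/l(133) = -2/107/133 = -2/107*1/133 = -2/14231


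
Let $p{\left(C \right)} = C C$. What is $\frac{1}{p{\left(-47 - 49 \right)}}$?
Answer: $\frac{1}{9216} \approx 0.00010851$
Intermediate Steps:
$p{\left(C \right)} = C^{2}$
$\frac{1}{p{\left(-47 - 49 \right)}} = \frac{1}{\left(-47 - 49\right)^{2}} = \frac{1}{\left(-96\right)^{2}} = \frac{1}{9216}$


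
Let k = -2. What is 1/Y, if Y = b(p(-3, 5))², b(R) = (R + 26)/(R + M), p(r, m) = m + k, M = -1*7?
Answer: 16/841 ≈ 0.019025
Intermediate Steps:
M = -7
p(r, m) = -2 + m (p(r, m) = m - 2 = -2 + m)
b(R) = (26 + R)/(-7 + R) (b(R) = (R + 26)/(R - 7) = (26 + R)/(-7 + R))
Y = 841/16 (Y = ((26 + (-2 + 5))/(-7 + (-2 + 5)))² = ((26 + 3)/(-7 + 3))² = (29/(-4))² = (-¼*29)² = (-29/4)² = 841/16 ≈ 52.563)
1/Y = 1/(841/16) = 16/841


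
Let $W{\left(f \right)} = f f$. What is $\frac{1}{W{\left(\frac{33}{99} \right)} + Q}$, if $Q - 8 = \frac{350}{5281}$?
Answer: $\frac{47529}{388663} \approx 0.12229$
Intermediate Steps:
$Q = \frac{42598}{5281}$ ($Q = 8 + \frac{350}{5281} = \frac{42598}{5281} \approx 8.0663$)
$W{\left(f \right)} = f^{2}$
$\frac{1}{W{\left(\frac{33}{99} \right)} + Q} = \frac{1}{\left(\frac{33}{99}\right)^{2} + \frac{42598}{5281}} = \frac{1}{\left(33 \cdot \frac{1}{99}\right)^{2} + \frac{42598}{5281}} = \frac{1}{\left(\frac{1}{3}\right)^{2} + \frac{42598}{5281}} = \frac{1}{\frac{1}{9} + \frac{42598}{5281}} = \frac{1}{\frac{388663}{47529}} = \frac{47529}{388663}$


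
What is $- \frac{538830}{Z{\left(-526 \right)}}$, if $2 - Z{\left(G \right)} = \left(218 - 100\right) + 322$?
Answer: $\frac{89805}{73} \approx 1230.2$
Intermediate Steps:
$Z{\left(G \right)} = -438$ ($Z{\left(G \right)} = 2 - \left(\left(218 - 100\right) + 322\right) = 2 - \left(118 + 322\right) = 2 - 440 = -438$)
$- \frac{538830}{Z{\left(-526 \right)}} = - \frac{538830}{-438} = \left(-538830\right) \left(- \frac{1}{438}\right) = \frac{89805}{73}$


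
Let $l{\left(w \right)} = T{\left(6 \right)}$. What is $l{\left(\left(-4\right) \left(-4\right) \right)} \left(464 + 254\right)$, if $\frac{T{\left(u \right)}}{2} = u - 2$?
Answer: $5744$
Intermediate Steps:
$T{\left(u \right)} = -4 + 2 u$ ($T{\left(u \right)} = 2 \left(u - 2\right) = 2 \left(-2 + u\right) = -4 + 2 u$)
$l{\left(w \right)} = 8$ ($l{\left(w \right)} = -4 + 2 \cdot 6 = -4 + 12 = 8$)
$l{\left(\left(-4\right) \left(-4\right) \right)} \left(464 + 254\right) = 8 \left(464 + 254\right) = 8 \cdot 718 = 5744$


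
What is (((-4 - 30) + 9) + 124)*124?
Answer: 12276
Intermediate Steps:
(((-4 - 30) + 9) + 124)*124 = ((-34 + 9) + 124)*124 = (-25 + 124)*124 = 99*124 = 12276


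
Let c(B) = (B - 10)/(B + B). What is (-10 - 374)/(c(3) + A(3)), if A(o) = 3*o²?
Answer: -2304/155 ≈ -14.865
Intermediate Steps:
c(B) = (-10 + B)/(2*B) (c(B) = (-10 + B)/((2*B)) = (-10 + B)*(1/(2*B)) = (-10 + B)/(2*B))
(-10 - 374)/(c(3) + A(3)) = (-10 - 374)/((½)*(-10 + 3)/3 + 3*3²) = -384/((½)*(⅓)*(-7) + 3*9) = -384/(-7/6 + 27) = -384/155/6 = -384*6/155 = -2304/155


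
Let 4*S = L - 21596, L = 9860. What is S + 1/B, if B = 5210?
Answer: -15286139/5210 ≈ -2934.0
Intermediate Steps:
S = -2934 (S = (9860 - 21596)/4 = (¼)*(-11736) = -2934)
S + 1/B = -2934 + 1/5210 = -15286139/5210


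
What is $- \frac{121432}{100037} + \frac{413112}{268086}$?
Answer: $\frac{208863476}{638536171} \approx 0.3271$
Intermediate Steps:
$- \frac{121432}{100037} + \frac{413112}{268086} = \left(-121432\right) \frac{1}{100037} + 413112 \cdot \frac{1}{268086} = - \frac{121432}{100037} + \frac{9836}{6383} = \frac{208863476}{638536171}$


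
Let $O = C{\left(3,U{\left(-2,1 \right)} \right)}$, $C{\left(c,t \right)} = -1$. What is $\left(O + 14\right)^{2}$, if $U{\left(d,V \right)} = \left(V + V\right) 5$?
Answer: $169$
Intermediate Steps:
$U{\left(d,V \right)} = 10 V$ ($U{\left(d,V \right)} = 2 V 5 = 10 V$)
$O = -1$
$\left(O + 14\right)^{2} = \left(-1 + 14\right)^{2} = 13^{2} = 169$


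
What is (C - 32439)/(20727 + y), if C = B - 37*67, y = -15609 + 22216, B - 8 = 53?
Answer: -34857/27334 ≈ -1.2752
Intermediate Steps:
B = 61 (B = 8 + 53 = 61)
y = 6607
C = -2418 (C = 61 - 37*67 = 61 - 2479 = -2418)
(C - 32439)/(20727 + y) = (-2418 - 32439)/(20727 + 6607) = -34857/27334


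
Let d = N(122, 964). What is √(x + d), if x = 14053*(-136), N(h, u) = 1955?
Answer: I*√1909253 ≈ 1381.8*I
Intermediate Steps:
d = 1955
x = -1911208
√(x + d) = √(-1911208 + 1955) = √(-1909253) = I*√1909253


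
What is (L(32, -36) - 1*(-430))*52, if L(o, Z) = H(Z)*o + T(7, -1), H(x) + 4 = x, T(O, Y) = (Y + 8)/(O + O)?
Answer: -44174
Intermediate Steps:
T(O, Y) = (8 + Y)/(2*O) (T(O, Y) = (8 + Y)/((2*O)) = (8 + Y)*(1/(2*O)) = (8 + Y)/(2*O))
H(x) = -4 + x
L(o, Z) = 1/2 + o*(-4 + Z) (L(o, Z) = (-4 + Z)*o + (1/2)*(8 - 1)/7 = o*(-4 + Z) + (1/2)*(1/7)*7 = o*(-4 + Z) + 1/2 = 1/2 + o*(-4 + Z))
(L(32, -36) - 1*(-430))*52 = ((1/2 + 32*(-4 - 36)) - 1*(-430))*52 = ((1/2 + 32*(-40)) + 430)*52 = ((1/2 - 1280) + 430)*52 = (-2559/2 + 430)*52 = -1699/2*52 = -44174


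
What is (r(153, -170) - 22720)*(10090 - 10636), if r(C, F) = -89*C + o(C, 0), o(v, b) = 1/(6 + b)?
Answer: 19839911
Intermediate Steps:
r(C, F) = ⅙ - 89*C (r(C, F) = -89*C + 1/(6 + 0) = -89*C + 1/6 = -89*C + ⅙ = ⅙ - 89*C)
(r(153, -170) - 22720)*(10090 - 10636) = ((⅙ - 89*153) - 22720)*(10090 - 10636) = ((⅙ - 13617) - 22720)*(-546) = (-81701/6 - 22720)*(-546) = -218021/6*(-546) = 19839911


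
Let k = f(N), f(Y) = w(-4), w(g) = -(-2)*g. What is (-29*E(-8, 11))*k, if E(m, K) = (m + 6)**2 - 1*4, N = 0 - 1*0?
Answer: 0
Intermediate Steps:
N = 0 (N = 0 + 0 = 0)
E(m, K) = -4 + (6 + m)**2 (E(m, K) = (6 + m)**2 - 4 = -4 + (6 + m)**2)
w(g) = 2*g
f(Y) = -8 (f(Y) = 2*(-4) = -8)
k = -8
(-29*E(-8, 11))*k = -29*(-4 + (6 - 8)**2)*(-8) = -29*(-4 + (-2)**2)*(-8) = -29*(-4 + 4)*(-8) = -29*0*(-8) = 0*(-8) = 0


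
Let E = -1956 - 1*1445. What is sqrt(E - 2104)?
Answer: I*sqrt(5505) ≈ 74.196*I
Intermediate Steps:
E = -3401 (E = -1956 - 1445 = -3401)
sqrt(E - 2104) = sqrt(-3401 - 2104) = sqrt(-5505) = I*sqrt(5505)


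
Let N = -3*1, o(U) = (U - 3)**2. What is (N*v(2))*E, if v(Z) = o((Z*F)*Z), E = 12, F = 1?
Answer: -36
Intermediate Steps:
o(U) = (-3 + U)**2
v(Z) = (-3 + Z**2)**2 (v(Z) = (-3 + (Z*1)*Z)**2 = (-3 + Z*Z)**2 = (-3 + Z**2)**2)
N = -3
(N*v(2))*E = -3*(-3 + 2**2)**2*12 = -3*(-3 + 4)**2*12 = -3*1**2*12 = -3*1*12 = -3*12 = -36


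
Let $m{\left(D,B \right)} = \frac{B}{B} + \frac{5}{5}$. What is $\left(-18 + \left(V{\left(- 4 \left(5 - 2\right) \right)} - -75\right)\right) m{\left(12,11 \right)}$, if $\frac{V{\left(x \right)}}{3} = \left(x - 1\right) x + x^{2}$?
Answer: $1914$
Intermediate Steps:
$m{\left(D,B \right)} = 2$ ($m{\left(D,B \right)} = 1 + 5 \cdot \frac{1}{5} = 1 + 1 = 2$)
$V{\left(x \right)} = 3 x^{2} + 3 x \left(-1 + x\right)$ ($V{\left(x \right)} = 3 \left(\left(x - 1\right) x + x^{2}\right) = 3 \left(\left(-1 + x\right) x + x^{2}\right) = 3 \left(x \left(-1 + x\right) + x^{2}\right) = 3 \left(x^{2} + x \left(-1 + x\right)\right) = 3 x^{2} + 3 x \left(-1 + x\right)$)
$\left(-18 + \left(V{\left(- 4 \left(5 - 2\right) \right)} - -75\right)\right) m{\left(12,11 \right)} = \left(-18 - \left(-75 - 3 \left(- 4 \left(5 - 2\right)\right) \left(-1 + 2 \left(- 4 \left(5 - 2\right)\right)\right)\right)\right) 2 = \left(-18 + \left(3 \left(\left(-4\right) 3\right) \left(-1 + 2 \left(\left(-4\right) 3\right)\right) + 75\right)\right) 2 = \left(-18 + \left(3 \left(-12\right) \left(-1 + 2 \left(-12\right)\right) + 75\right)\right) 2 = \left(-18 + \left(3 \left(-12\right) \left(-1 - 24\right) + 75\right)\right) 2 = \left(-18 + \left(3 \left(-12\right) \left(-25\right) + 75\right)\right) 2 = \left(-18 + \left(900 + 75\right)\right) 2 = \left(-18 + 975\right) 2 = 957 \cdot 2 = 1914$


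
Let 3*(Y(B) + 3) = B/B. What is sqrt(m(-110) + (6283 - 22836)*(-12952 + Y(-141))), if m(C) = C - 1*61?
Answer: sqrt(1929945837)/3 ≈ 14644.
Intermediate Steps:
Y(B) = -8/3 (Y(B) = -3 + (B/B)/3 = -3 + (1/3)*1 = -3 + 1/3 = -8/3)
m(C) = -61 + C (m(C) = C - 61 = -61 + C)
sqrt(m(-110) + (6283 - 22836)*(-12952 + Y(-141))) = sqrt((-61 - 110) + (6283 - 22836)*(-12952 - 8/3)) = sqrt(-171 - 16553*(-38864/3)) = sqrt(-171 + 643315792/3) = sqrt(643315279/3) = sqrt(1929945837)/3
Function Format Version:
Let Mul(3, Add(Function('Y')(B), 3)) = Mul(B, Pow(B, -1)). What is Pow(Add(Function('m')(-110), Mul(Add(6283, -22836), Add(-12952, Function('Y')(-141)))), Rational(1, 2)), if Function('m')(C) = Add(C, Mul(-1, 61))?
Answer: Mul(Rational(1, 3), Pow(1929945837, Rational(1, 2))) ≈ 14644.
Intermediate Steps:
Function('Y')(B) = Rational(-8, 3) (Function('Y')(B) = Add(-3, Mul(Rational(1, 3), Mul(B, Pow(B, -1)))) = Add(-3, Mul(Rational(1, 3), 1)) = Add(-3, Rational(1, 3)) = Rational(-8, 3))
Function('m')(C) = Add(-61, C) (Function('m')(C) = Add(C, -61) = Add(-61, C))
Pow(Add(Function('m')(-110), Mul(Add(6283, -22836), Add(-12952, Function('Y')(-141)))), Rational(1, 2)) = Pow(Add(Add(-61, -110), Mul(Add(6283, -22836), Add(-12952, Rational(-8, 3)))), Rational(1, 2)) = Pow(Add(-171, Mul(-16553, Rational(-38864, 3))), Rational(1, 2)) = Pow(Add(-171, Rational(643315792, 3)), Rational(1, 2)) = Pow(Rational(643315279, 3), Rational(1, 2)) = Mul(Rational(1, 3), Pow(1929945837, Rational(1, 2)))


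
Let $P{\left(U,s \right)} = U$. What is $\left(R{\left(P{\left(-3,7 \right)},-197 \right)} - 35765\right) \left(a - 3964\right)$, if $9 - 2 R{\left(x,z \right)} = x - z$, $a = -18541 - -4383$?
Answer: $649809615$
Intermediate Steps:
$a = -14158$ ($a = -18541 + 4383 = -14158$)
$R{\left(x,z \right)} = \frac{9}{2} + \frac{z}{2} - \frac{x}{2}$ ($R{\left(x,z \right)} = \frac{9}{2} - \frac{x - z}{2} = \frac{9}{2} - \left(\frac{x}{2} - \frac{z}{2}\right) = \frac{9}{2} + \frac{z}{2} - \frac{x}{2}$)
$\left(R{\left(P{\left(-3,7 \right)},-197 \right)} - 35765\right) \left(a - 3964\right) = \left(\left(\frac{9}{2} + \frac{1}{2} \left(-197\right) - - \frac{3}{2}\right) - 35765\right) \left(-14158 - 3964\right) = \left(\left(\frac{9}{2} - \frac{197}{2} + \frac{3}{2}\right) - 35765\right) \left(-18122\right) = \left(- \frac{185}{2} - 35765\right) \left(-18122\right) = \left(- \frac{71715}{2}\right) \left(-18122\right) = 649809615$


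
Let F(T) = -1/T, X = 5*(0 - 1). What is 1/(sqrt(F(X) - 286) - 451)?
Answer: -2255/1018434 - I*sqrt(7145)/1018434 ≈ -0.0022142 - 8.2998e-5*I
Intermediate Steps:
X = -5 (X = 5*(-1) = -5)
1/(sqrt(F(X) - 286) - 451) = 1/(sqrt(-1/(-5) - 286) - 451) = 1/(sqrt(-1*(-1/5) - 286) - 451) = 1/(sqrt(1/5 - 286) - 451) = 1/(sqrt(-1429/5) - 451) = 1/(I*sqrt(7145)/5 - 451) = 1/(-451 + I*sqrt(7145)/5)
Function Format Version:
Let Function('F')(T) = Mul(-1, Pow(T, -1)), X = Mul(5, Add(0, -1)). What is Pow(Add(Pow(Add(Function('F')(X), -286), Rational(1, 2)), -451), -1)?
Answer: Add(Rational(-2255, 1018434), Mul(Rational(-1, 1018434), I, Pow(7145, Rational(1, 2)))) ≈ Add(-0.0022142, Mul(-8.2998e-5, I))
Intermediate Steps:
X = -5 (X = Mul(5, -1) = -5)
Pow(Add(Pow(Add(Function('F')(X), -286), Rational(1, 2)), -451), -1) = Pow(Add(Pow(Add(Mul(-1, Pow(-5, -1)), -286), Rational(1, 2)), -451), -1) = Pow(Add(Pow(Add(Mul(-1, Rational(-1, 5)), -286), Rational(1, 2)), -451), -1) = Pow(Add(Pow(Add(Rational(1, 5), -286), Rational(1, 2)), -451), -1) = Pow(Add(Pow(Rational(-1429, 5), Rational(1, 2)), -451), -1) = Pow(Add(Mul(Rational(1, 5), I, Pow(7145, Rational(1, 2))), -451), -1) = Pow(Add(-451, Mul(Rational(1, 5), I, Pow(7145, Rational(1, 2)))), -1)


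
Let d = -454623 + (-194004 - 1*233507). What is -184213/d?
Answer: 184213/882134 ≈ 0.20883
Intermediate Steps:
d = -882134 (d = -454623 + (-194004 - 233507) = -454623 - 427511 = -882134)
-184213/d = -184213/(-882134) = -184213*(-1/882134) = 184213/882134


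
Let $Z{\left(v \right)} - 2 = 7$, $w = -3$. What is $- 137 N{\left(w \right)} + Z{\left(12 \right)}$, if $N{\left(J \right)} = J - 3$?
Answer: $831$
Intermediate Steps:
$Z{\left(v \right)} = 9$ ($Z{\left(v \right)} = 2 + 7 = 9$)
$N{\left(J \right)} = -3 + J$
$- 137 N{\left(w \right)} + Z{\left(12 \right)} = - 137 \left(-3 - 3\right) + 9 = \left(-137\right) \left(-6\right) + 9 = 822 + 9 = 831$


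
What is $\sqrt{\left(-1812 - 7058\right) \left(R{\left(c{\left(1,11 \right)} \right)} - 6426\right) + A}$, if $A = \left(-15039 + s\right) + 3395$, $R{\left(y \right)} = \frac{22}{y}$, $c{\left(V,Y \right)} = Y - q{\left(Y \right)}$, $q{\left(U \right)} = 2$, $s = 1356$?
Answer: $\frac{2 \sqrt{128174962}}{3} \approx 7547.6$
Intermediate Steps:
$c{\left(V,Y \right)} = -2 + Y$ ($c{\left(V,Y \right)} = Y - 2 = -2 + Y$)
$A = -10288$ ($A = \left(-15039 + 1356\right) + 3395 = -13683 + 3395 = -10288$)
$\sqrt{\left(-1812 - 7058\right) \left(R{\left(c{\left(1,11 \right)} \right)} - 6426\right) + A} = \sqrt{\left(-1812 - 7058\right) \left(\frac{22}{-2 + 11} - 6426\right) - 10288} = \sqrt{- 8870 \left(\frac{22}{9} - 6426\right) - 10288} = \sqrt{\left(-8870\right) \left(- \frac{57812}{9}\right) - 10288} = \sqrt{\frac{512792440}{9} - 10288} = \sqrt{\frac{512699848}{9}} = \frac{2 \sqrt{128174962}}{3}$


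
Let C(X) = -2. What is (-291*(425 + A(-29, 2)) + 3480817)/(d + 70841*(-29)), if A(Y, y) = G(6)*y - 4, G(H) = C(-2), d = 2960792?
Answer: 3359470/906403 ≈ 3.7064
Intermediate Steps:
G(H) = -2
A(Y, y) = -4 - 2*y (A(Y, y) = -2*y - 4 = -4 - 2*y)
(-291*(425 + A(-29, 2)) + 3480817)/(d + 70841*(-29)) = (-291*(425 + (-4 - 2*2)) + 3480817)/(2960792 + 70841*(-29)) = (-291*(425 + (-4 - 4)) + 3480817)/(2960792 - 2054389) = (-291*(425 - 8) + 3480817)/906403 = (-291*417 + 3480817)*(1/906403) = (-121347 + 3480817)*(1/906403) = 3359470*(1/906403) = 3359470/906403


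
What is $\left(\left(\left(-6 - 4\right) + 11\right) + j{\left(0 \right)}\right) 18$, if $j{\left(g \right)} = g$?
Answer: $18$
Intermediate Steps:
$\left(\left(\left(-6 - 4\right) + 11\right) + j{\left(0 \right)}\right) 18 = \left(\left(\left(-6 - 4\right) + 11\right) + 0\right) 18 = \left(\left(-10 + 11\right) + 0\right) 18 = \left(1 + 0\right) 18 = 1 \cdot 18 = 18$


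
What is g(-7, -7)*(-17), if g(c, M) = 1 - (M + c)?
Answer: -255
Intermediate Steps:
g(c, M) = 1 - M - c (g(c, M) = 1 + (-M - c) = 1 - M - c)
g(-7, -7)*(-17) = (1 - 1*(-7) - 1*(-7))*(-17) = (1 + 7 + 7)*(-17) = 15*(-17) = -255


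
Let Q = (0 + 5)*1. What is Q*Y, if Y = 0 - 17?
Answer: -85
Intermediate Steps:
Q = 5 (Q = 5*1 = 5)
Y = -17
Q*Y = 5*(-17) = -85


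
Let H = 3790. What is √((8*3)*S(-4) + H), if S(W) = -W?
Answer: √3886 ≈ 62.338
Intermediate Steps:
√((8*3)*S(-4) + H) = √((8*3)*(-1*(-4)) + 3790) = √(24*4 + 3790) = √(96 + 3790) = √3886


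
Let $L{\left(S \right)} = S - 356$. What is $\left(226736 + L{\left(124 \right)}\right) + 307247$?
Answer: $533751$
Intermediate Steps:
$L{\left(S \right)} = -356 + S$
$\left(226736 + L{\left(124 \right)}\right) + 307247 = \left(226736 + \left(-356 + 124\right)\right) + 307247 = \left(226736 - 232\right) + 307247 = 226504 + 307247 = 533751$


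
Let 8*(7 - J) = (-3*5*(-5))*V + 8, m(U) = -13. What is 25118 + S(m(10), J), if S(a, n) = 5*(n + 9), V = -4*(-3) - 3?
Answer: 198169/8 ≈ 24771.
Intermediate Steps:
V = 9 (V = 12 - 3 = 9)
J = -627/8 (J = 7 - ((-3*5*(-5))*9 + 8)/8 = 7 - (-15*(-5)*9 + 8)/8 = 7 - (75*9 + 8)/8 = 7 - (675 + 8)/8 = 7 - ⅛*683 = 7 - 683/8 = -627/8 ≈ -78.375)
S(a, n) = 45 + 5*n (S(a, n) = 5*(9 + n) = 45 + 5*n)
25118 + S(m(10), J) = 25118 + (45 + 5*(-627/8)) = 25118 + (45 - 3135/8) = 25118 - 2775/8 = 198169/8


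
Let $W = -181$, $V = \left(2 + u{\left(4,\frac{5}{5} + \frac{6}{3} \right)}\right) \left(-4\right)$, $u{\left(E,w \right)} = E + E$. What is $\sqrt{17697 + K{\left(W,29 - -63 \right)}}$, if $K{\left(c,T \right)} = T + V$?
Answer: $\sqrt{17749} \approx 133.23$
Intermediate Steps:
$u{\left(E,w \right)} = 2 E$
$V = -40$ ($V = \left(2 + 2 \cdot 4\right) \left(-4\right) = \left(2 + 8\right) \left(-4\right) = 10 \left(-4\right) = -40$)
$K{\left(c,T \right)} = -40 + T$ ($K{\left(c,T \right)} = T - 40 = -40 + T$)
$\sqrt{17697 + K{\left(W,29 - -63 \right)}} = \sqrt{17697 + \left(-40 + \left(29 - -63\right)\right)} = \sqrt{17697 + \left(-40 + \left(29 + 63\right)\right)} = \sqrt{17697 + \left(-40 + 92\right)} = \sqrt{17697 + 52} = \sqrt{17749}$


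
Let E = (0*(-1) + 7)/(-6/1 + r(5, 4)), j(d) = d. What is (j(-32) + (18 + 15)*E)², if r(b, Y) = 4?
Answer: 87025/4 ≈ 21756.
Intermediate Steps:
E = -7/2 (E = (0*(-1) + 7)/(-6/1 + 4) = (0 + 7)/(-6*1 + 4) = 7/(-6 + 4) = 7/(-2) = 7*(-½) = -7/2 ≈ -3.5000)
(j(-32) + (18 + 15)*E)² = (-32 + (18 + 15)*(-7/2))² = (-32 + 33*(-7/2))² = (-32 - 231/2)² = (-295/2)² = 87025/4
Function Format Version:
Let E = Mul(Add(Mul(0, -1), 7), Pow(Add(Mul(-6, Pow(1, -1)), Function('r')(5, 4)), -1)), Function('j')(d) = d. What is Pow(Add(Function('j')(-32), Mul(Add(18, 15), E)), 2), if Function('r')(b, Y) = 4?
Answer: Rational(87025, 4) ≈ 21756.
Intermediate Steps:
E = Rational(-7, 2) (E = Mul(Add(Mul(0, -1), 7), Pow(Add(Mul(-6, Pow(1, -1)), 4), -1)) = Mul(Add(0, 7), Pow(Add(Mul(-6, 1), 4), -1)) = Mul(7, Pow(Add(-6, 4), -1)) = Mul(7, Pow(-2, -1)) = Mul(7, Rational(-1, 2)) = Rational(-7, 2) ≈ -3.5000)
Pow(Add(Function('j')(-32), Mul(Add(18, 15), E)), 2) = Pow(Add(-32, Mul(Add(18, 15), Rational(-7, 2))), 2) = Pow(Add(-32, Mul(33, Rational(-7, 2))), 2) = Pow(Add(-32, Rational(-231, 2)), 2) = Pow(Rational(-295, 2), 2) = Rational(87025, 4)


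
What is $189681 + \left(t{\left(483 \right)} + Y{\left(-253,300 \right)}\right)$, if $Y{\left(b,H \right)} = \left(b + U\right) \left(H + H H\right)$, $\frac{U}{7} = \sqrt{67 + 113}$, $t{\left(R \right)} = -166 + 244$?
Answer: $-22656141 + 3792600 \sqrt{5} \approx -1.4176 \cdot 10^{7}$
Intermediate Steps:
$t{\left(R \right)} = 78$
$U = 42 \sqrt{5}$ ($U = 7 \sqrt{67 + 113} = 7 \sqrt{180} = 7 \cdot 6 \sqrt{5} = 42 \sqrt{5} \approx 93.915$)
$Y{\left(b,H \right)} = \left(H + H^{2}\right) \left(b + 42 \sqrt{5}\right)$ ($Y{\left(b,H \right)} = \left(b + 42 \sqrt{5}\right) \left(H + H H\right) = \left(b + 42 \sqrt{5}\right) \left(H + H^{2}\right) = \left(H + H^{2}\right) \left(b + 42 \sqrt{5}\right)$)
$189681 + \left(t{\left(483 \right)} + Y{\left(-253,300 \right)}\right) = 189681 + \left(78 + 300 \left(-253 + 42 \sqrt{5} + 300 \left(-253\right) + 42 \cdot 300 \sqrt{5}\right)\right) = 189681 + \left(78 + 300 \left(-253 + 42 \sqrt{5} - 75900 + 12600 \sqrt{5}\right)\right) = 189681 + \left(78 + 300 \left(-76153 + 12642 \sqrt{5}\right)\right) = 189681 + \left(78 - \left(22845900 - 3792600 \sqrt{5}\right)\right) = 189681 - \left(22845822 - 3792600 \sqrt{5}\right) = -22656141 + 3792600 \sqrt{5}$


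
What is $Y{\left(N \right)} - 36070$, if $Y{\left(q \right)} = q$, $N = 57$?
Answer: $-36013$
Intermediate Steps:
$Y{\left(N \right)} - 36070 = 57 - 36070 = -36013$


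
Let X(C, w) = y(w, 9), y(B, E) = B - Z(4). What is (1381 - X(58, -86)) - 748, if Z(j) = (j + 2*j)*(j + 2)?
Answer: 791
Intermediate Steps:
Z(j) = 3*j*(2 + j) (Z(j) = (3*j)*(2 + j) = 3*j*(2 + j))
y(B, E) = -72 + B (y(B, E) = B - 3*4*(2 + 4) = B - 3*4*6 = B - 1*72 = B - 72 = -72 + B)
X(C, w) = -72 + w
(1381 - X(58, -86)) - 748 = (1381 - (-72 - 86)) - 748 = (1381 - 1*(-158)) - 748 = (1381 + 158) - 748 = 1539 - 748 = 791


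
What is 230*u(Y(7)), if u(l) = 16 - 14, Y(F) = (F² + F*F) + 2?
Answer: 460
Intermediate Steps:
Y(F) = 2 + 2*F² (Y(F) = (F² + F²) + 2 = 2*F² + 2 = 2 + 2*F²)
u(l) = 2
230*u(Y(7)) = 230*2 = 460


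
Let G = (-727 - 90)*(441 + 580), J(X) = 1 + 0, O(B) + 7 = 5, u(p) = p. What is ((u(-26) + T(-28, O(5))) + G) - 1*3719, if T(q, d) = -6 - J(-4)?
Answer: -837909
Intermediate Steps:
O(B) = -2 (O(B) = -7 + 5 = -2)
J(X) = 1
T(q, d) = -7 (T(q, d) = -6 - 1*1 = -6 - 1 = -7)
G = -834157 (G = -817*1021 = -834157)
((u(-26) + T(-28, O(5))) + G) - 1*3719 = ((-26 - 7) - 834157) - 1*3719 = (-33 - 834157) - 3719 = -834190 - 3719 = -837909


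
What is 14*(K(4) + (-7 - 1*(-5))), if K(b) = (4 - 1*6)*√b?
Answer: -84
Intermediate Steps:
K(b) = -2*√b (K(b) = (4 - 6)*√b = -2*√b)
14*(K(4) + (-7 - 1*(-5))) = 14*(-2*√4 + (-7 - 1*(-5))) = 14*(-2*2 + (-7 + 5)) = 14*(-4 - 2) = 14*(-6) = -84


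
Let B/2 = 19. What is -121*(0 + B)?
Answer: -4598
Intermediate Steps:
B = 38 (B = 2*19 = 38)
-121*(0 + B) = -121*(0 + 38) = -121*38 = -4598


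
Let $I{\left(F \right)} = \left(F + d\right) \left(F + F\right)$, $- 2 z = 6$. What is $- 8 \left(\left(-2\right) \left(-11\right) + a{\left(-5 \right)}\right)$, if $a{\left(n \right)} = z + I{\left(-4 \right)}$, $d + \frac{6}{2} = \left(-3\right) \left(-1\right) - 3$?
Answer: $-600$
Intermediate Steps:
$z = -3$ ($z = \left(- \frac{1}{2}\right) 6 = -3$)
$d = -3$ ($d = -3 - 0 = -3 + \left(3 - 3\right) = -3 + 0 = -3$)
$I{\left(F \right)} = 2 F \left(-3 + F\right)$ ($I{\left(F \right)} = \left(F - 3\right) \left(F + F\right) = \left(-3 + F\right) 2 F = 2 F \left(-3 + F\right)$)
$a{\left(n \right)} = 53$ ($a{\left(n \right)} = -3 + 2 \left(-4\right) \left(-3 - 4\right) = -3 + 2 \left(-4\right) \left(-7\right) = -3 + 56 = 53$)
$- 8 \left(\left(-2\right) \left(-11\right) + a{\left(-5 \right)}\right) = - 8 \left(\left(-2\right) \left(-11\right) + 53\right) = - 8 \left(22 + 53\right) = \left(-8\right) 75 = -600$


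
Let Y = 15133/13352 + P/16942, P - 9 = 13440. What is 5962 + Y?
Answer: 674548747071/113104792 ≈ 5963.9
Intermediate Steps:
P = 13449 (P = 9 + 13440 = 13449)
Y = 217977167/113104792 (Y = 15133/13352 + 13449/16942 = 217977167/113104792 ≈ 1.9272)
5962 + Y = 5962 + 217977167/113104792 = 674548747071/113104792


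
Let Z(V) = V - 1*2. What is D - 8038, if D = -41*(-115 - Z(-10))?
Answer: -3815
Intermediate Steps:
Z(V) = -2 + V (Z(V) = V - 2 = -2 + V)
D = 4223 (D = -41*(-115 - (-2 - 10)) = -41*(-115 - 1*(-12)) = -41*(-115 + 12) = -41*(-103) = 4223)
D - 8038 = 4223 - 8038 = -3815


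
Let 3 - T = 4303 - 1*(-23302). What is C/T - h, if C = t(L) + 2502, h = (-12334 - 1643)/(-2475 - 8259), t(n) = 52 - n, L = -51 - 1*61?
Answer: -69068333/49379978 ≈ -1.3987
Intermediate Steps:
L = -112 (L = -51 - 61 = -112)
h = 4659/3578 (h = -13977/(-10734) = -13977*(-1/10734) = 4659/3578 ≈ 1.3021)
C = 2666 (C = (52 - 1*(-112)) + 2502 = (52 + 112) + 2502 = 164 + 2502 = 2666)
T = -27602 (T = 3 - (4303 - 1*(-23302)) = 3 - (4303 + 23302) = 3 - 1*27605 = 3 - 27605 = -27602)
C/T - h = 2666/(-27602) - 1*4659/3578 = 2666*(-1/27602) - 4659/3578 = -1333/13801 - 4659/3578 = -69068333/49379978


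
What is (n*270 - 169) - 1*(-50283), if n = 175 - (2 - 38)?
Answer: 107084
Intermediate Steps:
n = 211 (n = 175 - 1*(-36) = 175 + 36 = 211)
(n*270 - 169) - 1*(-50283) = (211*270 - 169) - 1*(-50283) = (56970 - 169) + 50283 = 56801 + 50283 = 107084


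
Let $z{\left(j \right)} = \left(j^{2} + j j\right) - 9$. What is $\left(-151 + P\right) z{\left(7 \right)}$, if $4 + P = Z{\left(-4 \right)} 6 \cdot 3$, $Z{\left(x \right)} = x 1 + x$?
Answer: $-26611$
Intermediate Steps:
$Z{\left(x \right)} = 2 x$ ($Z{\left(x \right)} = x + x = 2 x$)
$z{\left(j \right)} = -9 + 2 j^{2}$ ($z{\left(j \right)} = \left(j^{2} + j^{2}\right) - 9 = 2 j^{2} - 9 = -9 + 2 j^{2}$)
$P = -148$ ($P = -4 + 2 \left(-4\right) 6 \cdot 3 = -4 + \left(-8\right) 6 \cdot 3 = -4 - 144 = -148$)
$\left(-151 + P\right) z{\left(7 \right)} = \left(-151 - 148\right) \left(-9 + 2 \cdot 7^{2}\right) = - 299 \left(-9 + 2 \cdot 49\right) = - 299 \left(-9 + 98\right) = \left(-299\right) 89 = -26611$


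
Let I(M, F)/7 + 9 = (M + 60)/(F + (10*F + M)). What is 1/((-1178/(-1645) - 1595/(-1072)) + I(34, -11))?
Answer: -153419280/10487624743 ≈ -0.014629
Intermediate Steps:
I(M, F) = -63 + 7*(60 + M)/(M + 11*F) (I(M, F) = -63 + 7*((M + 60)/(F + (10*F + M))) = -63 + 7*((60 + M)/(F + (M + 10*F))) = -63 + 7*((60 + M)/(M + 11*F)) = -63 + 7*(60 + M)/(M + 11*F))
1/((-1178/(-1645) - 1595/(-1072)) + I(34, -11)) = 1/((-1178/(-1645) - 1595/(-1072)) + 7*(60 - 99*(-11) - 8*34)/(34 + 11*(-11))) = 1/((-1178*(-1/1645) - 1595*(-1/1072)) + 7*(60 + 1089 - 272)/(34 - 121)) = 1/((1178/1645 + 1595/1072) + 7*877/(-87)) = 1/(3886591/1763440 + 7*(-1/87)*877) = 1/(3886591/1763440 - 6139/87) = 1/(-10487624743/153419280) = -153419280/10487624743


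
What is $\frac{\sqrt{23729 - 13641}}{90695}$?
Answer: $\frac{2 \sqrt{2522}}{90695} \approx 0.0011074$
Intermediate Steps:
$\frac{\sqrt{23729 - 13641}}{90695} = \sqrt{10088} \cdot \frac{1}{90695} = 2 \sqrt{2522} \cdot \frac{1}{90695} = \frac{2 \sqrt{2522}}{90695}$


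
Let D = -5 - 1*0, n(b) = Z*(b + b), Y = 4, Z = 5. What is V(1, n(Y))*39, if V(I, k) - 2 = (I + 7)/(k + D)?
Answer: 3042/35 ≈ 86.914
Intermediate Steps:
n(b) = 10*b (n(b) = 5*(b + b) = 5*(2*b) = 10*b)
D = -5 (D = -5 + 0 = -5)
V(I, k) = 2 + (7 + I)/(-5 + k) (V(I, k) = 2 + (I + 7)/(k - 5) = 2 + (7 + I)/(-5 + k))
V(1, n(Y))*39 = ((-3 + 1 + 2*(10*4))/(-5 + 10*4))*39 = ((-3 + 1 + 2*40)/(-5 + 40))*39 = ((-3 + 1 + 80)/35)*39 = ((1/35)*78)*39 = (78/35)*39 = 3042/35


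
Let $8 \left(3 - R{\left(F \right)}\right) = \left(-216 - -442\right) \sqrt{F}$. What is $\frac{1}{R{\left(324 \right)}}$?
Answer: $- \frac{2}{1011} \approx -0.0019782$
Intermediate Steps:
$R{\left(F \right)} = 3 - \frac{113 \sqrt{F}}{4}$ ($R{\left(F \right)} = 3 - \frac{\left(-216 - -442\right) \sqrt{F}}{8} = 3 - \frac{\left(-216 + 442\right) \sqrt{F}}{8} = 3 - \frac{226 \sqrt{F}}{8} = 3 - \frac{113 \sqrt{F}}{4}$)
$\frac{1}{R{\left(324 \right)}} = \frac{1}{3 - \frac{113 \sqrt{324}}{4}} = \frac{1}{3 - \frac{1017}{2}} = \frac{1}{- \frac{1011}{2}} = - \frac{2}{1011}$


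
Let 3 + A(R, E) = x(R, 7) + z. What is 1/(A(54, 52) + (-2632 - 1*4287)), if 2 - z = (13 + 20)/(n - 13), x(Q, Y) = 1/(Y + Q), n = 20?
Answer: -427/2956846 ≈ -0.00014441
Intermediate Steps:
x(Q, Y) = 1/(Q + Y)
z = -19/7 (z = 2 - (13 + 20)/(20 - 13) = 2 - 33/7 = -19/7 ≈ -2.7143)
A(R, E) = -40/7 + 1/(7 + R) (A(R, E) = -3 + (1/(R + 7) - 19/7) = -3 + (1/(7 + R) - 19/7) = -3 + (-19/7 + 1/(7 + R)) = -40/7 + 1/(7 + R))
1/(A(54, 52) + (-2632 - 1*4287)) = 1/((-273 - 40*54)/(7*(7 + 54)) + (-2632 - 1*4287)) = 1/((⅐)*(-273 - 2160)/61 + (-2632 - 4287)) = 1/((⅐)*(1/61)*(-2433) - 6919) = 1/(-2433/427 - 6919) = 1/(-2956846/427) = -427/2956846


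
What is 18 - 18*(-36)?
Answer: 666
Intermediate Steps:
18 - 18*(-36) = 18 + 648 = 666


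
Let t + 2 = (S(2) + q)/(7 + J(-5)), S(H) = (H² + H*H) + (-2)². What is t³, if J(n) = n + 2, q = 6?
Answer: 125/8 ≈ 15.625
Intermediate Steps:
S(H) = 4 + 2*H² (S(H) = (H² + H²) + 4 = 2*H² + 4 = 4 + 2*H²)
J(n) = 2 + n
t = 5/2 (t = -2 + ((4 + 2*2²) + 6)/(7 + (2 - 5)) = -2 + ((4 + 2*4) + 6)/(7 - 3) = -2 + ((4 + 8) + 6)/4 = -2 + (12 + 6)*(¼) = -2 + 18*(¼) = -2 + 9/2 = 5/2 ≈ 2.5000)
t³ = (5/2)³ = 125/8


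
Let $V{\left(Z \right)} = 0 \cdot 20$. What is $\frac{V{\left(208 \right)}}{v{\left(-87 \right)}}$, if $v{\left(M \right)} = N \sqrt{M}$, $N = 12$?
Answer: $0$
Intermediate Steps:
$v{\left(M \right)} = 12 \sqrt{M}$
$V{\left(Z \right)} = 0$
$\frac{V{\left(208 \right)}}{v{\left(-87 \right)}} = \frac{0}{12 \sqrt{-87}} = \frac{0}{12 i \sqrt{87}} = 0 \left(- \frac{i \sqrt{87}}{1044}\right) = 0$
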